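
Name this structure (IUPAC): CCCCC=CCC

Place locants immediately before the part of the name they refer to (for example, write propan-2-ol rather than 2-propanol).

The longest chain bearing the multiple bond is 8 carbons long (octane).
A C=C double bond in the chain gives the infix -ene-.
Choose the numbering such that numbering from this end puts the double bond at C-3 rather than C-5.
With this numbering: the double bond between C-3 and C-4.
The name is oct-3-ene.

oct-3-ene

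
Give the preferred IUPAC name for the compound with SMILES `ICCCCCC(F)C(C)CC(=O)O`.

4-fluoro-9-iodo-3-methylnonanoic acid

The longest chain bearing the –COOH group is 9 carbons long (nonane).
A carboxylic acid (terminal –COOH) is the principal characteristic group, giving the suffix -oic acid.
The numbering direction is chosen so that the carboxylic acid carbon is C-1 by definition.
With this numbering: a fluoro group at C-4; an iodo group at C-9; a methyl group at C-3.
The substituents are ordered alphabetically, ignoring any di-/tri- multipliers.
Putting it together: 4-fluoro-9-iodo-3-methylnonanoic acid.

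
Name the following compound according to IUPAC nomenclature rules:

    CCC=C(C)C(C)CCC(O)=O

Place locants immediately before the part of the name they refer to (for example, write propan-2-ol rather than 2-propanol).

The longest carbon chain that includes the –COOH group and the multiple bond has 8 carbons, so the parent hydride is octane.
The principal characteristic group is a carboxylic acid (terminal –COOH), named with the suffix -oic acid.
The chain contains a C=C double bond, so the unsaturation ending is -ene.
Number the chain so that the carboxylic acid carbon is C-1 by definition.
With this numbering: the double bond between C-5 and C-6; methyl groups at C-4 and C-5.
Assembling the pieces gives 4,5-dimethyloct-5-enoic acid.

4,5-dimethyloct-5-enoic acid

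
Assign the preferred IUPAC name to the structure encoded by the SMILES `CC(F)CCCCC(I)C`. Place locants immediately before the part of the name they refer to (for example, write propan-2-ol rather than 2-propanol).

2-fluoro-7-iodooctane

The longest continuous carbon chain has 8 atoms, so the parent hydride is octane.
The numbering direction is chosen so that the locant sets are identical either way, so the alphabetically earlier fluoro substituent takes the lower locant (2 rather than 7).
With this numbering: a fluoro group at C-2; an iodo group at C-7.
Substituent prefixes are cited in alphabetical order (multiplying prefixes like di-/tri- are ignored for ordering).
The name is 2-fluoro-7-iodooctane.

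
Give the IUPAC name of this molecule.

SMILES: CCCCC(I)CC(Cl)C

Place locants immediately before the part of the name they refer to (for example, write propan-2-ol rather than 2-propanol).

The longest carbon chain is 8 atoms: the parent is octane.
Number the chain so that the substituent locant set {2,4} is lower than {5,7} at the first point of difference.
With this numbering: a chloro group at C-2; an iodo group at C-4.
The substituents are ordered alphabetically, ignoring any di-/tri- multipliers.
Putting it together: 2-chloro-4-iodooctane.

2-chloro-4-iodooctane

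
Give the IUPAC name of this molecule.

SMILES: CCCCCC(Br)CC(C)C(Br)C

2,5-dibromo-3-methyldecane

The longest carbon chain is 10 atoms: the parent is decane.
Choose the numbering such that the substituent locant set {2,3,5} is lower than {6,8,9} at the first point of difference.
With this numbering: bromo groups at C-2 and C-5; a methyl group at C-3.
Prefixes are listed alphabetically: bromo, methyl.
Putting it together: 2,5-dibromo-3-methyldecane.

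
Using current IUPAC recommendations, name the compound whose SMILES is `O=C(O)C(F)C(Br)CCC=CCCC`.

The longest chain bearing the –COOH group and the multiple bond is 10 carbons long (decane).
A carboxylic acid (terminal –COOH) is the principal characteristic group, giving the suffix -oic acid.
A C=C double bond in the chain gives the infix -ene-.
Number the chain so that the carboxylic acid carbon is C-1 by definition.
This places the double bond between C-6 and C-7; a bromo group at C-3; a fluoro group at C-2.
Substituent prefixes are cited in alphabetical order (multiplying prefixes like di-/tri- are ignored for ordering).
Assembling the pieces gives 3-bromo-2-fluorodec-6-enoic acid.

3-bromo-2-fluorodec-6-enoic acid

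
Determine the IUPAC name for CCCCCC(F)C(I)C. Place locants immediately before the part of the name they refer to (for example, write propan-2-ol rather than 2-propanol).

3-fluoro-2-iodooctane

The parent chain contains 8 carbons (octane).
Choose the numbering such that the substituent locant set {2,3} is lower than {6,7} at the first point of difference.
With this numbering: a fluoro group at C-3; an iodo group at C-2.
The substituents are ordered alphabetically, ignoring any di-/tri- multipliers.
Assembling the pieces gives 3-fluoro-2-iodooctane.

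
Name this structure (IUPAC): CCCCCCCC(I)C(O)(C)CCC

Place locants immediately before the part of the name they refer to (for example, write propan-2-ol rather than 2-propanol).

5-iodo-4-methyldodecan-4-ol

Counting along the main chain through the –OH group gives 12 carbons: the parent is dodecane.
The highest-priority functional group is an alcohol (–OH), so the name ends in -ol.
Choose the numbering such that numbering from this end puts the hydroxyl group at C-4 rather than C-9.
This places the hydroxyl at C-4; an iodo group at C-5; a methyl group at C-4.
Prefixes are listed alphabetically: iodo, methyl.
Assembling the pieces gives 5-iodo-4-methyldodecan-4-ol.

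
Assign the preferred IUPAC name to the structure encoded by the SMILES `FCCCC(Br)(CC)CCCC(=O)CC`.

7-bromo-7-ethyl-10-fluorodecan-3-one

Counting along the main chain through the carbonyl gives 10 carbons: the parent is decane.
A ketone (C=O on an internal carbon) is the principal characteristic group, giving the suffix -one.
Choose the numbering such that numbering from this end puts the carbonyl group at C-3 rather than C-8.
That gives the carbonyl at C-3; a bromo group at C-7; an ethyl group at C-7; a fluoro group at C-10.
The substituents are ordered alphabetically, ignoring any di-/tri- multipliers.
The name is 7-bromo-7-ethyl-10-fluorodecan-3-one.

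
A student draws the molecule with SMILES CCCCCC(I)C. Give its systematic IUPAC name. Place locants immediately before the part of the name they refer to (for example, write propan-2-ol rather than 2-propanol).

2-iodoheptane

The longest continuous carbon chain has 7 atoms, so the parent hydride is heptane.
Choose the numbering such that the substituent locant set {2} is lower than {6} at the first point of difference.
This places an iodo group at C-2.
Assembling the pieces gives 2-iodoheptane.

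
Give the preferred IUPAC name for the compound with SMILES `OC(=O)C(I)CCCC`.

Counting along the main chain through the –COOH group gives 6 carbons: the parent is hexane.
A carboxylic acid (terminal –COOH) is the principal characteristic group, giving the suffix -oic acid.
Number the chain so that the carboxylic acid carbon is C-1 by definition.
That gives an iodo group at C-2.
The name is 2-iodohexanoic acid.

2-iodohexanoic acid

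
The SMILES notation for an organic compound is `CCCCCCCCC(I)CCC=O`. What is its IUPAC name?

4-iodododecanal

The longest carbon chain that includes the –CHO group has 12 carbons, so the parent hydride is dodecane.
An aldehyde (terminal –CHO) is the principal characteristic group, giving the suffix -al.
Choose the numbering such that the aldehyde carbon is C-1 by definition.
That gives an iodo group at C-4.
Putting it together: 4-iodododecanal.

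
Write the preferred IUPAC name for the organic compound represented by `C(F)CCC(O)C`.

5-fluoropentan-2-ol

The longest carbon chain that includes the –OH group has 5 carbons, so the parent hydride is pentane.
An alcohol (–OH) is the principal characteristic group, giving the suffix -ol.
Number the chain so that numbering from this end puts the hydroxyl group at C-2 rather than C-4.
That gives the hydroxyl at C-2; a fluoro group at C-5.
Putting it together: 5-fluoropentan-2-ol.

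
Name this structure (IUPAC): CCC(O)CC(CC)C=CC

5-ethyloct-6-en-3-ol

The longest chain bearing the –OH group and the multiple bond is 8 carbons long (octane).
The principal characteristic group is an alcohol (–OH), named with the suffix -ol.
The chain contains a C=C double bond, so the unsaturation ending is -ene.
Number the chain so that numbering from this end puts the hydroxyl group at C-3 rather than C-6.
That gives the hydroxyl at C-3; the double bond between C-6 and C-7; an ethyl group at C-5.
The name is 5-ethyloct-6-en-3-ol.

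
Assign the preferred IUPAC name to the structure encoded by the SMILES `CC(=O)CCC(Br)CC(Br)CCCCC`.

The longest chain bearing the carbonyl is 12 carbons long (dodecane).
The principal characteristic group is a ketone (C=O on an internal carbon), named with the suffix -one.
The numbering direction is chosen so that numbering from this end puts the carbonyl group at C-2 rather than C-11.
That gives the carbonyl at C-2; bromo groups at C-5 and C-7.
Assembling the pieces gives 5,7-dibromododecan-2-one.

5,7-dibromododecan-2-one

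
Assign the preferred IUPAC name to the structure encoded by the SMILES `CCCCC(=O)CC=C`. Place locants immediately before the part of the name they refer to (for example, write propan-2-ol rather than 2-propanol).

The longest chain bearing the carbonyl and the multiple bond is 8 carbons long (octane).
The principal characteristic group is a ketone (C=O on an internal carbon), named with the suffix -one.
A C=C double bond in the chain gives the infix -ene-.
Number the chain so that numbering from this end puts the carbonyl group at C-4 rather than C-5.
This places the carbonyl at C-4; the double bond between C-1 and C-2.
The name is oct-1-en-4-one.

oct-1-en-4-one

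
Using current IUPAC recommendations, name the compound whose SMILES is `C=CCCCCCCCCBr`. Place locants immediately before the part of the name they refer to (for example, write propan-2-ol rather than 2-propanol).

10-bromodec-1-ene

Counting along the main chain through the multiple bond gives 10 carbons: the parent is decane.
There is one C=C double bond, indicated by the ending -ene.
Choose the numbering such that numbering from this end puts the double bond at C-1 rather than C-9.
That gives the double bond between C-1 and C-2; a bromo group at C-10.
Putting it together: 10-bromodec-1-ene.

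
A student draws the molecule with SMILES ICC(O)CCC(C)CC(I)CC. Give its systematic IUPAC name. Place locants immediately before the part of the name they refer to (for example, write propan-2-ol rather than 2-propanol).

1,7-diiodo-5-methylnonan-2-ol

Counting along the main chain through the –OH group gives 9 carbons: the parent is nonane.
The highest-priority functional group is an alcohol (–OH), so the name ends in -ol.
Choose the numbering such that numbering from this end puts the hydroxyl group at C-2 rather than C-8.
With this numbering: the hydroxyl at C-2; iodo groups at C-1 and C-7; a methyl group at C-5.
The substituents are ordered alphabetically, ignoring any di-/tri- multipliers.
Assembling the pieces gives 1,7-diiodo-5-methylnonan-2-ol.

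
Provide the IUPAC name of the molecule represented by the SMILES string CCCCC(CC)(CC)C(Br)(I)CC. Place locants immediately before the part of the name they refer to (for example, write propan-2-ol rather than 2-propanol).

3-bromo-4,4-diethyl-3-iodooctane

The parent chain contains 8 carbons (octane).
Number the chain so that the substituent locant set {3,3,4,4} is lower than {5,5,6,6} at the first point of difference.
With this numbering: a bromo group at C-3; two ethyl groups at C-4; an iodo group at C-3.
Prefixes are listed alphabetically: bromo, ethyl, iodo.
Putting it together: 3-bromo-4,4-diethyl-3-iodooctane.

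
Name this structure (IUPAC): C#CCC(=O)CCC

hept-1-yn-4-one

The longest chain bearing the carbonyl and the multiple bond is 7 carbons long (heptane).
The highest-priority functional group is a ketone (C=O on an internal carbon), so the name ends in -one.
A C≡C triple bond in the chain gives the infix -yne-.
Choose the numbering such that numbering from this end puts the triple bond at C-1 rather than C-6.
That gives the carbonyl at C-4; the triple bond between C-1 and C-2.
Assembling the pieces gives hept-1-yn-4-one.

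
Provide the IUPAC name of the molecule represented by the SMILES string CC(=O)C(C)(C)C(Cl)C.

The longest chain bearing the carbonyl is 5 carbons long (pentane).
The principal characteristic group is a ketone (C=O on an internal carbon), named with the suffix -one.
The numbering direction is chosen so that numbering from this end puts the carbonyl group at C-2 rather than C-4.
That gives the carbonyl at C-2; a chloro group at C-4; two methyl groups at C-3.
Substituent prefixes are cited in alphabetical order (multiplying prefixes like di-/tri- are ignored for ordering).
Putting it together: 4-chloro-3,3-dimethylpentan-2-one.

4-chloro-3,3-dimethylpentan-2-one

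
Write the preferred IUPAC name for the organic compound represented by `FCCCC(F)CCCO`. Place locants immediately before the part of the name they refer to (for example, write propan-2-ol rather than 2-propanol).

4,7-difluoroheptan-1-ol

Counting along the main chain through the –OH group gives 7 carbons: the parent is heptane.
The principal characteristic group is an alcohol (–OH), named with the suffix -ol.
Number the chain so that numbering from this end puts the hydroxyl group at C-1 rather than C-7.
That gives the hydroxyl at C-1; fluoro groups at C-4 and C-7.
Assembling the pieces gives 4,7-difluoroheptan-1-ol.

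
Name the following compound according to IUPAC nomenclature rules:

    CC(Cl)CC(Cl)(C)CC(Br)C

2-bromo-4,6-dichloro-4-methylheptane

The longest continuous carbon chain has 7 atoms, so the parent hydride is heptane.
Number the chain so that the locant sets are identical either way, so the alphabetically earlier bromo substituent takes the lower locant (2 rather than 6).
This places a bromo group at C-2; chloro groups at C-4 and C-6; a methyl group at C-4.
The substituents are ordered alphabetically, ignoring any di-/tri- multipliers.
Assembling the pieces gives 2-bromo-4,6-dichloro-4-methylheptane.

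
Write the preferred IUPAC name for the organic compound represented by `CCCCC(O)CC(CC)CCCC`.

7-ethylundecan-5-ol

The longest chain bearing the –OH group is 11 carbons long (undecane).
An alcohol (–OH) is the principal characteristic group, giving the suffix -ol.
Number the chain so that numbering from this end puts the hydroxyl group at C-5 rather than C-7.
This places the hydroxyl at C-5; an ethyl group at C-7.
Assembling the pieces gives 7-ethylundecan-5-ol.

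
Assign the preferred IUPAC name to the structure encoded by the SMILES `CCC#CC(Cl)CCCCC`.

5-chlorodec-3-yne

The longest carbon chain that includes the multiple bond has 10 carbons, so the parent hydride is decane.
A C≡C triple bond in the chain gives the infix -yne-.
Number the chain so that numbering from this end puts the triple bond at C-3 rather than C-7.
With this numbering: the triple bond between C-3 and C-4; a chloro group at C-5.
Assembling the pieces gives 5-chlorodec-3-yne.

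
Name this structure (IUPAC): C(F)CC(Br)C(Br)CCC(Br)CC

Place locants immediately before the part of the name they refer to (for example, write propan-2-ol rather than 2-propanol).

The longest continuous carbon chain has 9 atoms, so the parent hydride is nonane.
The numbering direction is chosen so that the substituent locant set {1,3,4,7} is lower than {3,6,7,9} at the first point of difference.
That gives bromo groups at C-3 and C-4 and C-7; a fluoro group at C-1.
The substituents are ordered alphabetically, ignoring any di-/tri- multipliers.
Assembling the pieces gives 3,4,7-tribromo-1-fluorononane.

3,4,7-tribromo-1-fluorononane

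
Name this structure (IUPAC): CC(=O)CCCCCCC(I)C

9-iododecan-2-one

Counting along the main chain through the carbonyl gives 10 carbons: the parent is decane.
The principal characteristic group is a ketone (C=O on an internal carbon), named with the suffix -one.
Choose the numbering such that numbering from this end puts the carbonyl group at C-2 rather than C-9.
With this numbering: the carbonyl at C-2; an iodo group at C-9.
Putting it together: 9-iododecan-2-one.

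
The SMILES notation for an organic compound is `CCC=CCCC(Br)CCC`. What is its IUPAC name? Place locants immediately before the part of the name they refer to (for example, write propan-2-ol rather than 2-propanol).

7-bromodec-3-ene

The longest chain bearing the multiple bond is 10 carbons long (decane).
There is one C=C double bond, indicated by the ending -ene.
Number the chain so that numbering from this end puts the double bond at C-3 rather than C-7.
This places the double bond between C-3 and C-4; a bromo group at C-7.
Assembling the pieces gives 7-bromodec-3-ene.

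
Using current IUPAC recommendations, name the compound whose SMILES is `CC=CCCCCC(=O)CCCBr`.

1-bromoundec-9-en-4-one

The longest chain bearing the carbonyl and the multiple bond is 11 carbons long (undecane).
The principal characteristic group is a ketone (C=O on an internal carbon), named with the suffix -one.
The chain contains a C=C double bond, so the unsaturation ending is -ene.
Choose the numbering such that numbering from this end puts the carbonyl group at C-4 rather than C-8.
This places the carbonyl at C-4; the double bond between C-9 and C-10; a bromo group at C-1.
The name is 1-bromoundec-9-en-4-one.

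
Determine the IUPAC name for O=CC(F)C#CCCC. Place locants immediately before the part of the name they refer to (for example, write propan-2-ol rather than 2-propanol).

2-fluorohept-3-ynal

The longest carbon chain that includes the –CHO group and the multiple bond has 7 carbons, so the parent hydride is heptane.
An aldehyde (terminal –CHO) is the principal characteristic group, giving the suffix -al.
There is one C≡C triple bond, indicated by the ending -yne.
The numbering direction is chosen so that the aldehyde carbon is C-1 by definition.
This places the triple bond between C-3 and C-4; a fluoro group at C-2.
Assembling the pieces gives 2-fluorohept-3-ynal.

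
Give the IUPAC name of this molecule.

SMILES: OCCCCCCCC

octan-1-ol

Counting along the main chain through the –OH group gives 8 carbons: the parent is octane.
An alcohol (–OH) is the principal characteristic group, giving the suffix -ol.
Number the chain so that numbering from this end puts the hydroxyl group at C-1 rather than C-8.
With this numbering: the hydroxyl at C-1.
The name is octan-1-ol.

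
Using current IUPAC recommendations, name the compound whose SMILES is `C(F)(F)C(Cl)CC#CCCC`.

2-chloro-1,1-difluorooct-4-yne

Counting along the main chain through the multiple bond gives 8 carbons: the parent is octane.
A C≡C triple bond in the chain gives the infix -yne-.
Choose the numbering such that the substituent locant set {1,1,2} is lower than {7,8,8} at the first point of difference.
This places the triple bond between C-4 and C-5; a chloro group at C-2; two fluoro groups at C-1.
The substituents are ordered alphabetically, ignoring any di-/tri- multipliers.
Assembling the pieces gives 2-chloro-1,1-difluorooct-4-yne.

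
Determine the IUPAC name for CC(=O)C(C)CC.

The longest chain bearing the carbonyl is 5 carbons long (pentane).
The principal characteristic group is a ketone (C=O on an internal carbon), named with the suffix -one.
The numbering direction is chosen so that numbering from this end puts the carbonyl group at C-2 rather than C-4.
With this numbering: the carbonyl at C-2; a methyl group at C-3.
Putting it together: 3-methylpentan-2-one.

3-methylpentan-2-one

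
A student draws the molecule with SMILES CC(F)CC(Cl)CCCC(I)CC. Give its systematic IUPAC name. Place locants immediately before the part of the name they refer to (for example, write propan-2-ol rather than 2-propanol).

The longest continuous carbon chain has 10 atoms, so the parent hydride is decane.
Choose the numbering such that the substituent locant set {2,4,8} is lower than {3,7,9} at the first point of difference.
With this numbering: a chloro group at C-4; a fluoro group at C-2; an iodo group at C-8.
Substituent prefixes are cited in alphabetical order (multiplying prefixes like di-/tri- are ignored for ordering).
Assembling the pieces gives 4-chloro-2-fluoro-8-iododecane.

4-chloro-2-fluoro-8-iododecane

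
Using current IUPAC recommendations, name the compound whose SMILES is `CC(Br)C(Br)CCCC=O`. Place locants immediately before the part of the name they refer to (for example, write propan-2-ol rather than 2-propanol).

Counting along the main chain through the –CHO group gives 7 carbons: the parent is heptane.
The highest-priority functional group is an aldehyde (terminal –CHO), so the name ends in -al.
The numbering direction is chosen so that the aldehyde carbon is C-1 by definition.
That gives bromo groups at C-5 and C-6.
Assembling the pieces gives 5,6-dibromoheptanal.

5,6-dibromoheptanal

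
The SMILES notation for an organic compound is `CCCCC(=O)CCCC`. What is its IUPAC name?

nonan-5-one

The longest chain bearing the carbonyl is 9 carbons long (nonane).
The highest-priority functional group is a ketone (C=O on an internal carbon), so the name ends in -one.
Both numbering directions give the same locant set; either may be used.
That gives the carbonyl at C-5.
Assembling the pieces gives nonan-5-one.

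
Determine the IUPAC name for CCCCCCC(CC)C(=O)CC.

The longest carbon chain that includes the carbonyl has 10 carbons, so the parent hydride is decane.
The principal characteristic group is a ketone (C=O on an internal carbon), named with the suffix -one.
Number the chain so that numbering from this end puts the carbonyl group at C-3 rather than C-8.
With this numbering: the carbonyl at C-3; an ethyl group at C-4.
The name is 4-ethyldecan-3-one.

4-ethyldecan-3-one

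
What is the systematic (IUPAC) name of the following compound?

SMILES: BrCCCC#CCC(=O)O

The longest chain bearing the –COOH group and the multiple bond is 7 carbons long (heptane).
The highest-priority functional group is a carboxylic acid (terminal –COOH), so the name ends in -oic acid.
A C≡C triple bond in the chain gives the infix -yne-.
The numbering direction is chosen so that the carboxylic acid carbon is C-1 by definition.
That gives the triple bond between C-3 and C-4; a bromo group at C-7.
The name is 7-bromohept-3-ynoic acid.

7-bromohept-3-ynoic acid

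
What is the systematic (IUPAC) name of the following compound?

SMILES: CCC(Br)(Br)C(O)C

3,3-dibromopentan-2-ol

The longest carbon chain that includes the –OH group has 5 carbons, so the parent hydride is pentane.
The principal characteristic group is an alcohol (–OH), named with the suffix -ol.
Number the chain so that numbering from this end puts the hydroxyl group at C-2 rather than C-4.
That gives the hydroxyl at C-2; two bromo groups at C-3.
Assembling the pieces gives 3,3-dibromopentan-2-ol.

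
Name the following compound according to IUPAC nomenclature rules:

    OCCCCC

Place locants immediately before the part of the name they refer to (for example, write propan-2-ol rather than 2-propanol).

pentan-1-ol

Counting along the main chain through the –OH group gives 5 carbons: the parent is pentane.
The principal characteristic group is an alcohol (–OH), named with the suffix -ol.
The numbering direction is chosen so that numbering from this end puts the hydroxyl group at C-1 rather than C-5.
That gives the hydroxyl at C-1.
Putting it together: pentan-1-ol.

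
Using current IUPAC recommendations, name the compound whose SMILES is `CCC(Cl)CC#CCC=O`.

6-chlorooct-3-ynal

The longest chain bearing the –CHO group and the multiple bond is 8 carbons long (octane).
The highest-priority functional group is an aldehyde (terminal –CHO), so the name ends in -al.
There is one C≡C triple bond, indicated by the ending -yne.
Choose the numbering such that the aldehyde carbon is C-1 by definition.
This places the triple bond between C-3 and C-4; a chloro group at C-6.
Assembling the pieces gives 6-chlorooct-3-ynal.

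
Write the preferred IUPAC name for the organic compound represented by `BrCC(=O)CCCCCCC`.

The longest chain bearing the carbonyl is 9 carbons long (nonane).
The principal characteristic group is a ketone (C=O on an internal carbon), named with the suffix -one.
Choose the numbering such that numbering from this end puts the carbonyl group at C-2 rather than C-8.
That gives the carbonyl at C-2; a bromo group at C-1.
Assembling the pieces gives 1-bromononan-2-one.

1-bromononan-2-one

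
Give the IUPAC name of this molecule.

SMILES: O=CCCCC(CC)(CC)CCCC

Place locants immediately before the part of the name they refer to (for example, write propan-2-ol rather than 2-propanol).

5,5-diethylnonanal

The longest carbon chain that includes the –CHO group has 9 carbons, so the parent hydride is nonane.
An aldehyde (terminal –CHO) is the principal characteristic group, giving the suffix -al.
Choose the numbering such that the aldehyde carbon is C-1 by definition.
With this numbering: two ethyl groups at C-5.
Putting it together: 5,5-diethylnonanal.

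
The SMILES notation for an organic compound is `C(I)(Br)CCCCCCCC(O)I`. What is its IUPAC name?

The longest carbon chain that includes the –OH group has 9 carbons, so the parent hydride is nonane.
An alcohol (–OH) is the principal characteristic group, giving the suffix -ol.
Choose the numbering such that numbering from this end puts the hydroxyl group at C-1 rather than C-9.
This places the hydroxyl at C-1; a bromo group at C-9; iodo groups at C-1 and C-9.
Substituent prefixes are cited in alphabetical order (multiplying prefixes like di-/tri- are ignored for ordering).
Assembling the pieces gives 9-bromo-1,9-diiodononan-1-ol.

9-bromo-1,9-diiodononan-1-ol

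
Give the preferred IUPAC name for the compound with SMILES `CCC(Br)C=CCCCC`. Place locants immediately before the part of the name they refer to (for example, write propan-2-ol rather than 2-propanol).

3-bromonon-4-ene

Counting along the main chain through the multiple bond gives 9 carbons: the parent is nonane.
The chain contains a C=C double bond, so the unsaturation ending is -ene.
The numbering direction is chosen so that numbering from this end puts the double bond at C-4 rather than C-5.
With this numbering: the double bond between C-4 and C-5; a bromo group at C-3.
Assembling the pieces gives 3-bromonon-4-ene.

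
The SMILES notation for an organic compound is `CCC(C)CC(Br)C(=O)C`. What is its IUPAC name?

The longest chain bearing the carbonyl is 7 carbons long (heptane).
The highest-priority functional group is a ketone (C=O on an internal carbon), so the name ends in -one.
The numbering direction is chosen so that numbering from this end puts the carbonyl group at C-2 rather than C-6.
That gives the carbonyl at C-2; a bromo group at C-3; a methyl group at C-5.
Prefixes are listed alphabetically: bromo, methyl.
Assembling the pieces gives 3-bromo-5-methylheptan-2-one.

3-bromo-5-methylheptan-2-one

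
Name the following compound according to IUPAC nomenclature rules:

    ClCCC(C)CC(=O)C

6-chloro-4-methylhexan-2-one

The longest chain bearing the carbonyl is 6 carbons long (hexane).
The principal characteristic group is a ketone (C=O on an internal carbon), named with the suffix -one.
Number the chain so that numbering from this end puts the carbonyl group at C-2 rather than C-5.
That gives the carbonyl at C-2; a chloro group at C-6; a methyl group at C-4.
Substituent prefixes are cited in alphabetical order (multiplying prefixes like di-/tri- are ignored for ordering).
Assembling the pieces gives 6-chloro-4-methylhexan-2-one.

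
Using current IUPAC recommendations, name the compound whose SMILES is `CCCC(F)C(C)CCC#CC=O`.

Counting along the main chain through the –CHO group and the multiple bond gives 10 carbons: the parent is decane.
The principal characteristic group is an aldehyde (terminal –CHO), named with the suffix -al.
The chain contains a C≡C triple bond, so the unsaturation ending is -yne.
Number the chain so that the aldehyde carbon is C-1 by definition.
This places the triple bond between C-2 and C-3; a fluoro group at C-7; a methyl group at C-6.
The substituents are ordered alphabetically, ignoring any di-/tri- multipliers.
Assembling the pieces gives 7-fluoro-6-methyldec-2-ynal.

7-fluoro-6-methyldec-2-ynal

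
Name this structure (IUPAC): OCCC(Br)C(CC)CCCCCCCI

3-bromo-4-ethyl-11-iodoundecan-1-ol

The longest chain bearing the –OH group is 11 carbons long (undecane).
The principal characteristic group is an alcohol (–OH), named with the suffix -ol.
Choose the numbering such that numbering from this end puts the hydroxyl group at C-1 rather than C-11.
With this numbering: the hydroxyl at C-1; a bromo group at C-3; an ethyl group at C-4; an iodo group at C-11.
The substituents are ordered alphabetically, ignoring any di-/tri- multipliers.
Putting it together: 3-bromo-4-ethyl-11-iodoundecan-1-ol.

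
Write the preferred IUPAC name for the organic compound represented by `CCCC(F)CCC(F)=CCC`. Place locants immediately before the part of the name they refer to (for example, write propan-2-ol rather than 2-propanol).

The longest carbon chain that includes the multiple bond has 10 carbons, so the parent hydride is decane.
A C=C double bond in the chain gives the infix -ene-.
Choose the numbering such that numbering from this end puts the double bond at C-3 rather than C-7.
This places the double bond between C-3 and C-4; fluoro groups at C-4 and C-7.
Assembling the pieces gives 4,7-difluorodec-3-ene.

4,7-difluorodec-3-ene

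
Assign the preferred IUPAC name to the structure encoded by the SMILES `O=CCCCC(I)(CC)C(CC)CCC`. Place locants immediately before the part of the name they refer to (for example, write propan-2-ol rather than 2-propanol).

5,6-diethyl-5-iodononanal

The longest chain bearing the –CHO group is 9 carbons long (nonane).
The principal characteristic group is an aldehyde (terminal –CHO), named with the suffix -al.
Choose the numbering such that the aldehyde carbon is C-1 by definition.
That gives ethyl groups at C-5 and C-6; an iodo group at C-5.
Prefixes are listed alphabetically: ethyl, iodo.
Putting it together: 5,6-diethyl-5-iodononanal.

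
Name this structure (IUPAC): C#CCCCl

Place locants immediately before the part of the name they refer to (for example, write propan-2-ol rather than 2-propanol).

The longest carbon chain that includes the multiple bond has 4 carbons, so the parent hydride is butane.
There is one C≡C triple bond, indicated by the ending -yne.
Choose the numbering such that numbering from this end puts the triple bond at C-1 rather than C-3.
This places the triple bond between C-1 and C-2; a chloro group at C-4.
Assembling the pieces gives 4-chlorobut-1-yne.

4-chlorobut-1-yne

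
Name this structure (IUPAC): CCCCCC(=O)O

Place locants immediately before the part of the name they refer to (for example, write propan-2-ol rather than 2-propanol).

hexanoic acid

The longest chain bearing the –COOH group is 6 carbons long (hexane).
The principal characteristic group is a carboxylic acid (terminal –COOH), named with the suffix -oic acid.
Number the chain so that the carboxylic acid carbon is C-1 by definition.
Assembling the pieces gives hexanoic acid.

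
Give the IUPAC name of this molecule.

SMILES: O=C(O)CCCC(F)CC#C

5-fluorooct-7-ynoic acid

The longest carbon chain that includes the –COOH group and the multiple bond has 8 carbons, so the parent hydride is octane.
A carboxylic acid (terminal –COOH) is the principal characteristic group, giving the suffix -oic acid.
The chain contains a C≡C triple bond, so the unsaturation ending is -yne.
Number the chain so that the carboxylic acid carbon is C-1 by definition.
That gives the triple bond between C-7 and C-8; a fluoro group at C-5.
Assembling the pieces gives 5-fluorooct-7-ynoic acid.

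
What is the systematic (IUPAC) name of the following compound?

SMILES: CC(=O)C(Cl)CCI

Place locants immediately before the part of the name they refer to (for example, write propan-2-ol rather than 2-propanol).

3-chloro-5-iodopentan-2-one

The longest chain bearing the carbonyl is 5 carbons long (pentane).
The highest-priority functional group is a ketone (C=O on an internal carbon), so the name ends in -one.
The numbering direction is chosen so that numbering from this end puts the carbonyl group at C-2 rather than C-4.
That gives the carbonyl at C-2; a chloro group at C-3; an iodo group at C-5.
Prefixes are listed alphabetically: chloro, iodo.
Assembling the pieces gives 3-chloro-5-iodopentan-2-one.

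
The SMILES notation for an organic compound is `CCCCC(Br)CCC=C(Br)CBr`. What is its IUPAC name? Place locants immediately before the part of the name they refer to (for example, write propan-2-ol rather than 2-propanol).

1,2,6-tribromodec-2-ene

The longest carbon chain that includes the multiple bond has 10 carbons, so the parent hydride is decane.
There is one C=C double bond, indicated by the ending -ene.
The numbering direction is chosen so that numbering from this end puts the double bond at C-2 rather than C-8.
With this numbering: the double bond between C-2 and C-3; bromo groups at C-1 and C-2 and C-6.
Assembling the pieces gives 1,2,6-tribromodec-2-ene.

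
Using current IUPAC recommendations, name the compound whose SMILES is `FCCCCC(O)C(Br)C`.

2-bromo-7-fluoroheptan-3-ol

The longest carbon chain that includes the –OH group has 7 carbons, so the parent hydride is heptane.
An alcohol (–OH) is the principal characteristic group, giving the suffix -ol.
Choose the numbering such that numbering from this end puts the hydroxyl group at C-3 rather than C-5.
That gives the hydroxyl at C-3; a bromo group at C-2; a fluoro group at C-7.
Prefixes are listed alphabetically: bromo, fluoro.
Assembling the pieces gives 2-bromo-7-fluoroheptan-3-ol.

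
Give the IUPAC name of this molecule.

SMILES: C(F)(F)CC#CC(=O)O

Counting along the main chain through the –COOH group and the multiple bond gives 5 carbons: the parent is pentane.
A carboxylic acid (terminal –COOH) is the principal characteristic group, giving the suffix -oic acid.
There is one C≡C triple bond, indicated by the ending -yne.
Choose the numbering such that the carboxylic acid carbon is C-1 by definition.
That gives the triple bond between C-2 and C-3; two fluoro groups at C-5.
Putting it together: 5,5-difluoropent-2-ynoic acid.

5,5-difluoropent-2-ynoic acid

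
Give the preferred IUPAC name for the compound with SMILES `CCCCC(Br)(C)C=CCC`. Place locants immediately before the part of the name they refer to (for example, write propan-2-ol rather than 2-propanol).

The longest carbon chain that includes the multiple bond has 9 carbons, so the parent hydride is nonane.
A C=C double bond in the chain gives the infix -ene-.
The numbering direction is chosen so that numbering from this end puts the double bond at C-3 rather than C-6.
With this numbering: the double bond between C-3 and C-4; a bromo group at C-5; a methyl group at C-5.
The substituents are ordered alphabetically, ignoring any di-/tri- multipliers.
Assembling the pieces gives 5-bromo-5-methylnon-3-ene.

5-bromo-5-methylnon-3-ene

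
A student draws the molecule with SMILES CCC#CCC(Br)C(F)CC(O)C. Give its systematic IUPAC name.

5-bromo-4-fluorodec-7-yn-2-ol

Counting along the main chain through the –OH group and the multiple bond gives 10 carbons: the parent is decane.
The highest-priority functional group is an alcohol (–OH), so the name ends in -ol.
A C≡C triple bond in the chain gives the infix -yne-.
The numbering direction is chosen so that numbering from this end puts the hydroxyl group at C-2 rather than C-9.
With this numbering: the hydroxyl at C-2; the triple bond between C-7 and C-8; a bromo group at C-5; a fluoro group at C-4.
The substituents are ordered alphabetically, ignoring any di-/tri- multipliers.
The name is 5-bromo-4-fluorodec-7-yn-2-ol.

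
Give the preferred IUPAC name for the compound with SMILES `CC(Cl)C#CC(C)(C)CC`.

2-chloro-5,5-dimethylhept-3-yne

The longest chain bearing the multiple bond is 7 carbons long (heptane).
There is one C≡C triple bond, indicated by the ending -yne.
Choose the numbering such that numbering from this end puts the triple bond at C-3 rather than C-4.
With this numbering: the triple bond between C-3 and C-4; a chloro group at C-2; two methyl groups at C-5.
Substituent prefixes are cited in alphabetical order (multiplying prefixes like di-/tri- are ignored for ordering).
Assembling the pieces gives 2-chloro-5,5-dimethylhept-3-yne.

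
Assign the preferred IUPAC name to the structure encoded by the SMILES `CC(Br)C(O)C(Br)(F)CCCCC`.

2,4-dibromo-4-fluorononan-3-ol

The longest chain bearing the –OH group is 9 carbons long (nonane).
The principal characteristic group is an alcohol (–OH), named with the suffix -ol.
Number the chain so that numbering from this end puts the hydroxyl group at C-3 rather than C-7.
With this numbering: the hydroxyl at C-3; bromo groups at C-2 and C-4; a fluoro group at C-4.
Substituent prefixes are cited in alphabetical order (multiplying prefixes like di-/tri- are ignored for ordering).
Assembling the pieces gives 2,4-dibromo-4-fluorononan-3-ol.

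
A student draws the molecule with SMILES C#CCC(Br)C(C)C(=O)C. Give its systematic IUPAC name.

4-bromo-3-methylhept-6-yn-2-one

The longest chain bearing the carbonyl and the multiple bond is 7 carbons long (heptane).
A ketone (C=O on an internal carbon) is the principal characteristic group, giving the suffix -one.
The chain contains a C≡C triple bond, so the unsaturation ending is -yne.
The numbering direction is chosen so that numbering from this end puts the carbonyl group at C-2 rather than C-6.
This places the carbonyl at C-2; the triple bond between C-6 and C-7; a bromo group at C-4; a methyl group at C-3.
Prefixes are listed alphabetically: bromo, methyl.
The name is 4-bromo-3-methylhept-6-yn-2-one.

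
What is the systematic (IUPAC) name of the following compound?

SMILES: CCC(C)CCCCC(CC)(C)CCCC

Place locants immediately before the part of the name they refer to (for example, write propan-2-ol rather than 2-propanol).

The parent chain contains 12 carbons (dodecane).
Number the chain so that the substituent locant set {3,8,8} is lower than {5,5,10} at the first point of difference.
That gives an ethyl group at C-8; methyl groups at C-3 and C-8.
Substituent prefixes are cited in alphabetical order (multiplying prefixes like di-/tri- are ignored for ordering).
The name is 8-ethyl-3,8-dimethyldodecane.

8-ethyl-3,8-dimethyldodecane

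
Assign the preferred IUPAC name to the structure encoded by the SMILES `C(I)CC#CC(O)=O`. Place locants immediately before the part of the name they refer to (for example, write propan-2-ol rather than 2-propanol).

The longest carbon chain that includes the –COOH group and the multiple bond has 5 carbons, so the parent hydride is pentane.
The highest-priority functional group is a carboxylic acid (terminal –COOH), so the name ends in -oic acid.
The chain contains a C≡C triple bond, so the unsaturation ending is -yne.
Choose the numbering such that the carboxylic acid carbon is C-1 by definition.
With this numbering: the triple bond between C-2 and C-3; an iodo group at C-5.
The name is 5-iodopent-2-ynoic acid.

5-iodopent-2-ynoic acid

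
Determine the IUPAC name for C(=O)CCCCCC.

The longest carbon chain that includes the –CHO group has 7 carbons, so the parent hydride is heptane.
An aldehyde (terminal –CHO) is the principal characteristic group, giving the suffix -al.
Number the chain so that the aldehyde carbon is C-1 by definition.
Putting it together: heptanal.

heptanal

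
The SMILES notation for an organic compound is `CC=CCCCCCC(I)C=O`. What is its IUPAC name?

The longest chain bearing the –CHO group and the multiple bond is 10 carbons long (decane).
The highest-priority functional group is an aldehyde (terminal –CHO), so the name ends in -al.
There is one C=C double bond, indicated by the ending -ene.
Number the chain so that the aldehyde carbon is C-1 by definition.
That gives the double bond between C-8 and C-9; an iodo group at C-2.
Assembling the pieces gives 2-iododec-8-enal.

2-iododec-8-enal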